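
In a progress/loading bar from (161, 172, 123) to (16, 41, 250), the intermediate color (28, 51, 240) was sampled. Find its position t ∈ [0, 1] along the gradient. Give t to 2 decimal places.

Invert the lerp on the R channel (largest span, 145): t = (28 − 161) / (16 − 161) = -133/-145 = 0.91724.
Check on G: (51 − 172)/(41 − 172) = 0.9237 ✓

0.92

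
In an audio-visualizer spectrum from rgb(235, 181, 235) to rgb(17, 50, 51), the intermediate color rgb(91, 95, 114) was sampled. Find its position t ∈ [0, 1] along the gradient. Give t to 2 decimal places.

Invert the lerp on the R channel (largest span, 218): t = (91 − 235) / (17 − 235) = -144/-218 = 0.66055.
Check on G: (95 − 181)/(50 − 181) = 0.6565 ✓

0.66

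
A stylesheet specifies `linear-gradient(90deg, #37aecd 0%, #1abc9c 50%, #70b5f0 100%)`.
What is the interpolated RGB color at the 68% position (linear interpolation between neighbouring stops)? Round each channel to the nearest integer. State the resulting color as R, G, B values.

(57, 185, 186)

68% lies between the 50% and 100% stops, so the local fraction is t = (68 − 50)/(100 − 50) = 18/50 ≈ 0.36.
#1abc9c → (26, 188, 156); #70b5f0 → (112, 181, 240).
R = 26 + 0.36 × (112 − 26) = 56.96 → 57
G = 188 + 0.36 × (181 − 188) = 185.48 → 185
B = 156 + 0.36 × (240 − 156) = 186.24 → 186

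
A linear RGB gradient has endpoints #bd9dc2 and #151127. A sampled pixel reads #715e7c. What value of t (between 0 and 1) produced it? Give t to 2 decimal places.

0.45

Invert the lerp on the R channel (largest span, 168): t = (113 − 189) / (21 − 189) = -76/-168 = 0.45238.
Check on G: (94 − 157)/(17 − 157) = 0.45 ✓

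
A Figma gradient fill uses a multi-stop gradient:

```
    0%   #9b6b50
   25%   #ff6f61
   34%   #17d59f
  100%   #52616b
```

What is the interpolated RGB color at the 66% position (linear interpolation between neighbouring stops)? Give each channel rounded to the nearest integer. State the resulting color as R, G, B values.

(52, 157, 134)

66% lies between the 34% and 100% stops, so the local fraction is t = (66 − 34)/(100 − 34) = 32/66 ≈ 0.4848.
#17d59f → (23, 213, 159); #52616b → (82, 97, 107).
R = 23 + 0.4848 × (82 − 23) = 51.603 → 52
G = 213 + 0.4848 × (97 − 213) = 156.763 → 157
B = 159 + 0.4848 × (107 − 159) = 133.79 → 134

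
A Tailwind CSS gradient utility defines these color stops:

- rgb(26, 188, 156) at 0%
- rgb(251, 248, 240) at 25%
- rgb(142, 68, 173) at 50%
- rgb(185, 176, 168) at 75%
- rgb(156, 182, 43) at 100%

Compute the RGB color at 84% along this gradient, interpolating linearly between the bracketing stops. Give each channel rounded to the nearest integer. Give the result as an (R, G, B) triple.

(175, 178, 123)

84% lies between the 75% and 100% stops, so the local fraction is t = (84 − 75)/(100 − 75) = 9/25 ≈ 0.36.
R = 185 + 0.36 × (156 − 185) = 174.56 → 175
G = 176 + 0.36 × (182 − 176) = 178.16 → 178
B = 168 + 0.36 × (43 − 168) = 123 → 123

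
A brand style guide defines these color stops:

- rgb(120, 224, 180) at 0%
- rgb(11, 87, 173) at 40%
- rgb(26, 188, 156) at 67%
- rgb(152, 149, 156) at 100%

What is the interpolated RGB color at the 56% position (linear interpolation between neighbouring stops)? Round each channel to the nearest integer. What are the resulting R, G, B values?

(20, 147, 163)

56% lies between the 40% and 67% stops, so the local fraction is t = (56 − 40)/(67 − 40) = 16/27 ≈ 0.5926.
R = 11 + 0.5926 × (26 − 11) = 19.889 → 20
G = 87 + 0.5926 × (188 − 87) = 146.853 → 147
B = 173 + 0.5926 × (156 − 173) = 162.926 → 163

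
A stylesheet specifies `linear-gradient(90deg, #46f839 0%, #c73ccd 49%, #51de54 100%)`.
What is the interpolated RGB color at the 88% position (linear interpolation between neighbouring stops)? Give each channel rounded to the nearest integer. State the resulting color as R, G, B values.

(109, 184, 112)

88% lies between the 49% and 100% stops, so the local fraction is t = (88 − 49)/(100 − 49) = 39/51 ≈ 0.7647.
#c73ccd → (199, 60, 205); #51de54 → (81, 222, 84).
R = 199 + 0.7647 × (81 − 199) = 108.765 → 109
G = 60 + 0.7647 × (222 − 60) = 183.881 → 184
B = 205 + 0.7647 × (84 − 205) = 112.471 → 112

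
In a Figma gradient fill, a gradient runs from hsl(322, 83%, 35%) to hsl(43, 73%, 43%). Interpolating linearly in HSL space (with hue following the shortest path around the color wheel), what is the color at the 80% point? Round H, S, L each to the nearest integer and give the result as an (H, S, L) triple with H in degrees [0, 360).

(27, 75, 41)

Hue: 43 − 322 = -279°, but |-279| > 180 so the shorter arc goes the other way: Δh = -279 + 360 = 81°.
H = 322 + 0.8 × (81) = 386.8 → 387 → 387 mod 360 = 27°
S = 83 + 0.8 × (73 − 83) = 75 → 75%
L = 35 + 0.8 × (43 − 35) = 41.4 → 41%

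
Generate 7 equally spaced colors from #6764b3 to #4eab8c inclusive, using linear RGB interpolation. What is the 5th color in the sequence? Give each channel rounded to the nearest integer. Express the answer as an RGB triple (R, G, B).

(86, 147, 153)

With 7 swatches and endpoints inclusive, swatch 5 sits at t = (5 − 1)/(7 − 1) = 4/6 ≈ 0.6667.
#6764b3 → (103, 100, 179); #4eab8c → (78, 171, 140).
R = 103 + 0.6667 × (78 − 103) = 86.332 → 86
G = 100 + 0.6667 × (171 − 100) = 147.336 → 147
B = 179 + 0.6667 × (140 − 179) = 152.999 → 153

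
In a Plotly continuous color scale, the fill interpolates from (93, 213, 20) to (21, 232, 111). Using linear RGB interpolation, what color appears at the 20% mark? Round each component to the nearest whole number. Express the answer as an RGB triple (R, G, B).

(79, 217, 38)

20% corresponds to t = 0.2.
R = 93 + 0.2 × (21 − 93) = 93 + 0.2 × -72 = 78.6 → 79
G = 213 + 0.2 × (232 − 213) = 213 + 0.2 × 19 = 216.8 → 217
B = 20 + 0.2 × (111 − 20) = 20 + 0.2 × 91 = 38.2 → 38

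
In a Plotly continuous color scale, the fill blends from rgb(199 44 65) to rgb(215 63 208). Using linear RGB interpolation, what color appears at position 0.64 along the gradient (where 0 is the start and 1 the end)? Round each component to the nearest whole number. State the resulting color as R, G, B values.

(209, 56, 157)

R = 199 + 0.64 × (215 − 199) = 199 + 0.64 × 16 = 209.24 → 209
G = 44 + 0.64 × (63 − 44) = 44 + 0.64 × 19 = 56.16 → 56
B = 65 + 0.64 × (208 − 65) = 65 + 0.64 × 143 = 156.52 → 157
So the blended color is (209, 56, 157), about #d1389d.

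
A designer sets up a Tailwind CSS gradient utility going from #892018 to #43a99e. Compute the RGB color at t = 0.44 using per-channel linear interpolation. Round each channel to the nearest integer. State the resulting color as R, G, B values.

#892018 → (137, 32, 24); #43a99e → (67, 169, 158).
R = 137 + 0.44 × (67 − 137) = 137 + 0.44 × -70 = 106.2 → 106
G = 32 + 0.44 × (169 − 32) = 32 + 0.44 × 137 = 92.28 → 92
B = 24 + 0.44 × (158 − 24) = 24 + 0.44 × 134 = 82.96 → 83
So the blended color is (106, 92, 83), about #6a5c53.

(106, 92, 83)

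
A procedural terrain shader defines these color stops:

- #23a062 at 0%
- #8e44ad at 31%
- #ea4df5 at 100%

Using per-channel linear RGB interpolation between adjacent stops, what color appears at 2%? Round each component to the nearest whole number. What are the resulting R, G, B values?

2% lies between the 0% and 31% stops, so the local fraction is t = (2 − 0)/(31 − 0) = 2/31 ≈ 0.0645.
#23a062 → (35, 160, 98); #8e44ad → (142, 68, 173).
R = 35 + 0.0645 × (142 − 35) = 41.901 → 42
G = 160 + 0.0645 × (68 − 160) = 154.066 → 154
B = 98 + 0.0645 × (173 − 98) = 102.838 → 103

(42, 154, 103)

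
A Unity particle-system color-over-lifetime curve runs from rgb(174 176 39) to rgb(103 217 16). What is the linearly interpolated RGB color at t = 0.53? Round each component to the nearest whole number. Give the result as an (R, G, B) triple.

R = 174 + 0.53 × (103 − 174) = 174 + 0.53 × -71 = 136.37 → 136
G = 176 + 0.53 × (217 − 176) = 176 + 0.53 × 41 = 197.73 → 198
B = 39 + 0.53 × (16 − 39) = 39 + 0.53 × -23 = 26.81 → 27

(136, 198, 27)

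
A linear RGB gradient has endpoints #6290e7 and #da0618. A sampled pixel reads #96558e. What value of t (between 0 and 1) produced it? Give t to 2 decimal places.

Invert the lerp on the B channel (largest span, 207): t = (142 − 231) / (24 − 231) = -89/-207 = 0.42995.
Check on R: (150 − 98)/(218 − 98) = 0.4333 ✓

0.43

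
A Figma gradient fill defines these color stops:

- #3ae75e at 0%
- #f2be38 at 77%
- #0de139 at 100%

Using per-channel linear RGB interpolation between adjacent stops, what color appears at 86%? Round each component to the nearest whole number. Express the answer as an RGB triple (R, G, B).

(152, 204, 56)

86% lies between the 77% and 100% stops, so the local fraction is t = (86 − 77)/(100 − 77) = 9/23 ≈ 0.3913.
#f2be38 → (242, 190, 56); #0de139 → (13, 225, 57).
R = 242 + 0.3913 × (13 − 242) = 152.392 → 152
G = 190 + 0.3913 × (225 − 190) = 203.696 → 204
B = 56 + 0.3913 × (57 − 56) = 56.391 → 56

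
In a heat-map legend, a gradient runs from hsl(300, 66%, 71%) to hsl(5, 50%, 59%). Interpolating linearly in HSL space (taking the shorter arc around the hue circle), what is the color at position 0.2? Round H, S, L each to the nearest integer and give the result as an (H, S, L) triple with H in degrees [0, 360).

Hue: 5 − 300 = -295°, but |-295| > 180 so the shorter arc goes the other way: Δh = -295 + 360 = 65°.
H = 300 + 0.2 × (65) = 313 → 313°
S = 66 + 0.2 × (50 − 66) = 62.8 → 63%
L = 71 + 0.2 × (59 − 71) = 68.6 → 69%

(313, 63, 69)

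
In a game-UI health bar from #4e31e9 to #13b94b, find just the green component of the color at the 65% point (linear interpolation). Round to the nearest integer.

137

G₁ = 49 (from #4e31e9), G₂ = 185 (from #13b94b).
G = 49 + 0.65 × (185 − 49) = 137.4 → 137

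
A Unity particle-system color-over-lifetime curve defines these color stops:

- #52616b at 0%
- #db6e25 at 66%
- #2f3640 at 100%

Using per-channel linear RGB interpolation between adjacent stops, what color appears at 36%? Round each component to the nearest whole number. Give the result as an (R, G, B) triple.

(157, 104, 69)

36% lies between the 0% and 66% stops, so the local fraction is t = (36 − 0)/(66 − 0) = 36/66 ≈ 0.5455.
#52616b → (82, 97, 107); #db6e25 → (219, 110, 37).
R = 82 + 0.5455 × (219 − 82) = 156.733 → 157
G = 97 + 0.5455 × (110 − 97) = 104.091 → 104
B = 107 + 0.5455 × (37 − 107) = 68.815 → 69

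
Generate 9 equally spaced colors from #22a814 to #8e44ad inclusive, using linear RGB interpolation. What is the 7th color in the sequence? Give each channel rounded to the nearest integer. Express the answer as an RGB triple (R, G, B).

With 9 swatches and endpoints inclusive, swatch 7 sits at t = (7 − 1)/(9 − 1) = 6/8 ≈ 0.75.
#22a814 → (34, 168, 20); #8e44ad → (142, 68, 173).
R = 34 + 0.75 × (142 − 34) = 115 → 115
G = 168 + 0.75 × (68 − 168) = 93 → 93
B = 20 + 0.75 × (173 − 20) = 134.75 → 135

(115, 93, 135)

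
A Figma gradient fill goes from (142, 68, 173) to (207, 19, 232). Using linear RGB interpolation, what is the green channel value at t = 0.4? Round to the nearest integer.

G = 68 + 0.4 × (19 − 68) = 48.4 → 48

48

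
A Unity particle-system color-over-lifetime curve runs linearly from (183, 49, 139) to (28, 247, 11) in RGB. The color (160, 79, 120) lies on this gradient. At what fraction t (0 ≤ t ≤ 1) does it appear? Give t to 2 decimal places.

0.15

Invert the lerp on the G channel (largest span, 198): t = (79 − 49) / (247 − 49) = 30/198 = 0.15152.
Check on R: (160 − 183)/(28 − 183) = 0.1484 ✓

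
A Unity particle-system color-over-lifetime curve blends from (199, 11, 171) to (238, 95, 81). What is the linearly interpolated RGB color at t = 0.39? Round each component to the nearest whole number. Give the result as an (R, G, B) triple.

R = 199 + 0.39 × (238 − 199) = 199 + 0.39 × 39 = 214.21 → 214
G = 11 + 0.39 × (95 − 11) = 11 + 0.39 × 84 = 43.76 → 44
B = 171 + 0.39 × (81 − 171) = 171 + 0.39 × -90 = 135.9 → 136
So the blended color is (214, 44, 136), about #d62c88.

(214, 44, 136)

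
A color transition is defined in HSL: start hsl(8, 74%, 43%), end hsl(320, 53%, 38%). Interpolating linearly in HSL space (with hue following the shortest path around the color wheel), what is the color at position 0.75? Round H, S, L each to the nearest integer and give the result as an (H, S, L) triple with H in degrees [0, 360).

Hue: 320 − 8 = 312°, but |312| > 180 so the shorter arc goes the other way: Δh = 312 − 360 = -48°.
H = 8 + 0.75 × (-48) = -28 → -28 → -28 mod 360 = 332°
S = 74 + 0.75 × (53 − 74) = 58.25 → 58%
L = 43 + 0.75 × (38 − 43) = 39.25 → 39%

(332, 58, 39)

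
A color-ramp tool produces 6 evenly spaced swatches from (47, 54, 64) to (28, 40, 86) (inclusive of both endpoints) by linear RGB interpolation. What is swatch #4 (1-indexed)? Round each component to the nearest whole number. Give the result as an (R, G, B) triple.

With 6 swatches and endpoints inclusive, swatch 4 sits at t = (4 − 1)/(6 − 1) = 3/5 ≈ 0.6.
R = 47 + 0.6 × (28 − 47) = 35.6 → 36
G = 54 + 0.6 × (40 − 54) = 45.6 → 46
B = 64 + 0.6 × (86 − 64) = 77.2 → 77

(36, 46, 77)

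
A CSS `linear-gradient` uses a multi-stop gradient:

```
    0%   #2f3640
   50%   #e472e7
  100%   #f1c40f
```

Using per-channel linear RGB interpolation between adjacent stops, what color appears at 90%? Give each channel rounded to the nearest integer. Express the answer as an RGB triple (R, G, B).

90% lies between the 50% and 100% stops, so the local fraction is t = (90 − 50)/(100 − 50) = 40/50 ≈ 0.8.
#e472e7 → (228, 114, 231); #f1c40f → (241, 196, 15).
R = 228 + 0.8 × (241 − 228) = 238.4 → 238
G = 114 + 0.8 × (196 − 114) = 179.6 → 180
B = 231 + 0.8 × (15 − 231) = 58.2 → 58

(238, 180, 58)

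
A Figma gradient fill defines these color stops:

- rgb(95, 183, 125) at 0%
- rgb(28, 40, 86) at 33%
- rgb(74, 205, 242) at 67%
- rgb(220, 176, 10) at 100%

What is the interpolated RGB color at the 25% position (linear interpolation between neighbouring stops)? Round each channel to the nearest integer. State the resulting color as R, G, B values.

25% lies between the 0% and 33% stops, so the local fraction is t = (25 − 0)/(33 − 0) = 25/33 ≈ 0.7576.
R = 95 + 0.7576 × (28 − 95) = 44.241 → 44
G = 183 + 0.7576 × (40 − 183) = 74.663 → 75
B = 125 + 0.7576 × (86 − 125) = 95.454 → 95

(44, 75, 95)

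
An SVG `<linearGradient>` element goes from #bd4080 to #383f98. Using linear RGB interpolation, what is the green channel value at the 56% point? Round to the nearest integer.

63

G₁ = 64 (from #bd4080), G₂ = 63 (from #383f98).
G = 64 + 0.56 × (63 − 64) = 63.44 → 63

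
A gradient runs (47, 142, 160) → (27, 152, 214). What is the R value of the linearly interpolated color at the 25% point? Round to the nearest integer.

42

R = 47 + 0.25 × (27 − 47) = 42 → 42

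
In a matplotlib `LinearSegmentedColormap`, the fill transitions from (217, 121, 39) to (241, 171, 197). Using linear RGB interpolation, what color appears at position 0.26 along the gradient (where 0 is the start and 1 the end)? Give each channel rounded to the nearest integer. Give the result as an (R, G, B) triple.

(223, 134, 80)

R = 217 + 0.26 × (241 − 217) = 217 + 0.26 × 24 = 223.24 → 223
G = 121 + 0.26 × (171 − 121) = 121 + 0.26 × 50 = 134 → 134
B = 39 + 0.26 × (197 − 39) = 39 + 0.26 × 158 = 80.08 → 80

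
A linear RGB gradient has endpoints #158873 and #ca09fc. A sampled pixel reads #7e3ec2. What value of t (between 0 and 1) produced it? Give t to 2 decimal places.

0.58

Invert the lerp on the R channel (largest span, 181): t = (126 − 21) / (202 − 21) = 105/181 = 0.58011.
Check on G: (62 − 136)/(9 − 136) = 0.5827 ✓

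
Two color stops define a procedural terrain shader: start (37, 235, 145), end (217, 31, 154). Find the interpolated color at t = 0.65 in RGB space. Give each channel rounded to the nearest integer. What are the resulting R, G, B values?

R = 37 + 0.65 × (217 − 37) = 37 + 0.65 × 180 = 154 → 154
G = 235 + 0.65 × (31 − 235) = 235 + 0.65 × -204 = 102.4 → 102
B = 145 + 0.65 × (154 − 145) = 145 + 0.65 × 9 = 150.85 → 151

(154, 102, 151)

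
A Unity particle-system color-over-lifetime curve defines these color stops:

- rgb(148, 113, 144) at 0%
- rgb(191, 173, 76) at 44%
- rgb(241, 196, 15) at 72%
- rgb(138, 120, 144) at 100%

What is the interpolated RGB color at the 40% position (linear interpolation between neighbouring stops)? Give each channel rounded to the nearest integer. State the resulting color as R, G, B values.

40% lies between the 0% and 44% stops, so the local fraction is t = (40 − 0)/(44 − 0) = 40/44 ≈ 0.9091.
R = 148 + 0.9091 × (191 − 148) = 187.091 → 187
G = 113 + 0.9091 × (173 − 113) = 167.546 → 168
B = 144 + 0.9091 × (76 − 144) = 82.181 → 82

(187, 168, 82)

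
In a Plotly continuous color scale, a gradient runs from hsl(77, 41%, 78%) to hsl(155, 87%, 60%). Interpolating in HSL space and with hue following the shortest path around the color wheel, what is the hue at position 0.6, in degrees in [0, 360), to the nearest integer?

Hue arc: Δh = 155 − 77 = 78° (|Δh| ≤ 180, already the shorter path).
H = 77 + 0.6 × (78) = 123.8 → 124°

124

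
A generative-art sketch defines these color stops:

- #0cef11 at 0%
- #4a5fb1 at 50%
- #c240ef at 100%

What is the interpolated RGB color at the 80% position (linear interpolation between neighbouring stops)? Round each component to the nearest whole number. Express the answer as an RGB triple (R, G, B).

(146, 76, 214)

80% lies between the 50% and 100% stops, so the local fraction is t = (80 − 50)/(100 − 50) = 30/50 ≈ 0.6.
#4a5fb1 → (74, 95, 177); #c240ef → (194, 64, 239).
R = 74 + 0.6 × (194 − 74) = 146 → 146
G = 95 + 0.6 × (64 − 95) = 76.4 → 76
B = 177 + 0.6 × (239 − 177) = 214.2 → 214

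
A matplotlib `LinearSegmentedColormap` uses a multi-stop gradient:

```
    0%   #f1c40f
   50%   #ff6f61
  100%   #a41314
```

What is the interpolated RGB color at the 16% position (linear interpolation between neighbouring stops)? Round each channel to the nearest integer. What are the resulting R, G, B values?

(245, 169, 41)

16% lies between the 0% and 50% stops, so the local fraction is t = (16 − 0)/(50 − 0) = 16/50 ≈ 0.32.
#f1c40f → (241, 196, 15); #ff6f61 → (255, 111, 97).
R = 241 + 0.32 × (255 − 241) = 245.48 → 245
G = 196 + 0.32 × (111 − 196) = 168.8 → 169
B = 15 + 0.32 × (97 − 15) = 41.24 → 41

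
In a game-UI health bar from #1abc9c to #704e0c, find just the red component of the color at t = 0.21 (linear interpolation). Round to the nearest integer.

44

R₁ = 26 (from #1abc9c), R₂ = 112 (from #704e0c).
R = 26 + 0.21 × (112 − 26) = 44.06 → 44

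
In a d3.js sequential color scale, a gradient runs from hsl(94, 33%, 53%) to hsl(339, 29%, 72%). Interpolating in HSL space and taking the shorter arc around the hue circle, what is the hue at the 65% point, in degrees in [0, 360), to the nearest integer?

Hue: 339 − 94 = 245°, but |245| > 180 so the shorter arc goes the other way: Δh = 245 − 360 = -115°.
H = 94 + 0.65 × (-115) = 19.25 → 19°

19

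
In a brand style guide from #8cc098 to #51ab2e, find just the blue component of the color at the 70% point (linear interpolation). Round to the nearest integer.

78

B₁ = 152 (from #8cc098), B₂ = 46 (from #51ab2e).
B = 152 + 0.7 × (46 − 152) = 77.8 → 78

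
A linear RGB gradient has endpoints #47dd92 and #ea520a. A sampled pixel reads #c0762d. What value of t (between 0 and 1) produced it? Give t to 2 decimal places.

Invert the lerp on the R channel (largest span, 163): t = (192 − 71) / (234 − 71) = 121/163 = 0.74233.
Check on G: (118 − 221)/(82 − 221) = 0.741 ✓

0.74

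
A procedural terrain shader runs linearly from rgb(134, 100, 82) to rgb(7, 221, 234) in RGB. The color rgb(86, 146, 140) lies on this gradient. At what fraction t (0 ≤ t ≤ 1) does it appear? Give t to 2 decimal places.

Invert the lerp on the B channel (largest span, 152): t = (140 − 82) / (234 − 82) = 58/152 = 0.38158.
Check on R: (86 − 134)/(7 − 134) = 0.378 ✓

0.38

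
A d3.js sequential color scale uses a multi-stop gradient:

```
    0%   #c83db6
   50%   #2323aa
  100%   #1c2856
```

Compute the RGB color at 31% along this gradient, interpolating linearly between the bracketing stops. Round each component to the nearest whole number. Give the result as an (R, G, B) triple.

31% lies between the 0% and 50% stops, so the local fraction is t = (31 − 0)/(50 − 0) = 31/50 ≈ 0.62.
#c83db6 → (200, 61, 182); #2323aa → (35, 35, 170).
R = 200 + 0.62 × (35 − 200) = 97.7 → 98
G = 61 + 0.62 × (35 − 61) = 44.88 → 45
B = 182 + 0.62 × (170 − 182) = 174.56 → 175

(98, 45, 175)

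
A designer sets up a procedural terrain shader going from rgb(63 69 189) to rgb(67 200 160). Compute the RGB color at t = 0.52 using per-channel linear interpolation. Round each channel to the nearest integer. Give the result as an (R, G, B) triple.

R = 63 + 0.52 × (67 − 63) = 63 + 0.52 × 4 = 65.08 → 65
G = 69 + 0.52 × (200 − 69) = 69 + 0.52 × 131 = 137.12 → 137
B = 189 + 0.52 × (160 − 189) = 189 + 0.52 × -29 = 173.92 → 174
So the blended color is (65, 137, 174), about #4189ae.

(65, 137, 174)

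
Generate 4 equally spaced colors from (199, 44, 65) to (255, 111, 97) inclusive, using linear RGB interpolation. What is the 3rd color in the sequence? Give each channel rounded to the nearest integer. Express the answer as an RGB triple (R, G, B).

(236, 89, 86)

With 4 swatches and endpoints inclusive, swatch 3 sits at t = (3 − 1)/(4 − 1) = 2/3 ≈ 0.6667.
R = 199 + 0.6667 × (255 − 199) = 236.335 → 236
G = 44 + 0.6667 × (111 − 44) = 88.669 → 89
B = 65 + 0.6667 × (97 − 65) = 86.334 → 86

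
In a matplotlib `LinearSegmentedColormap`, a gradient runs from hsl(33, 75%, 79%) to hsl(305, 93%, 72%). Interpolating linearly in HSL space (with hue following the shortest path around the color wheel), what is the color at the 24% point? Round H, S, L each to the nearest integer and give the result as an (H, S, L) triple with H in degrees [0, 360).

(12, 79, 77)

Hue: 305 − 33 = 272°, but |272| > 180 so the shorter arc goes the other way: Δh = 272 − 360 = -88°.
H = 33 + 0.24 × (-88) = 11.88 → 12°
S = 75 + 0.24 × (93 − 75) = 79.32 → 79%
L = 79 + 0.24 × (72 − 79) = 77.32 → 77%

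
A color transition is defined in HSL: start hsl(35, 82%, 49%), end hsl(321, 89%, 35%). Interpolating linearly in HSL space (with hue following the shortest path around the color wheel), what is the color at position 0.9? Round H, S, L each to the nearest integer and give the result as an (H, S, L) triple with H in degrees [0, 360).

Hue: 321 − 35 = 286°, but |286| > 180 so the shorter arc goes the other way: Δh = 286 − 360 = -74°.
H = 35 + 0.9 × (-74) = -31.6 → -32 → -32 mod 360 = 328°
S = 82 + 0.9 × (89 − 82) = 88.3 → 88%
L = 49 + 0.9 × (35 − 49) = 36.4 → 36%

(328, 88, 36)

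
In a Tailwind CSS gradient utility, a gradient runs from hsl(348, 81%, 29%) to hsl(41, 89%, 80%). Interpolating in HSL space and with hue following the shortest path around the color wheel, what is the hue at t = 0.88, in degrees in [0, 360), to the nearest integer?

Hue: 41 − 348 = -307°, but |-307| > 180 so the shorter arc goes the other way: Δh = -307 + 360 = 53°.
H = 348 + 0.88 × (53) = 394.64 → 395 → 395 mod 360 = 35°

35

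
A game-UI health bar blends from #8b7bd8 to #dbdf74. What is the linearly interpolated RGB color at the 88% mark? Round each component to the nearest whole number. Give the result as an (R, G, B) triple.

(209, 211, 128)

#8b7bd8 → (139, 123, 216); #dbdf74 → (219, 223, 116).
88% corresponds to t = 0.88.
R = 139 + 0.88 × (219 − 139) = 139 + 0.88 × 80 = 209.4 → 209
G = 123 + 0.88 × (223 − 123) = 123 + 0.88 × 100 = 211 → 211
B = 216 + 0.88 × (116 − 216) = 216 + 0.88 × -100 = 128 → 128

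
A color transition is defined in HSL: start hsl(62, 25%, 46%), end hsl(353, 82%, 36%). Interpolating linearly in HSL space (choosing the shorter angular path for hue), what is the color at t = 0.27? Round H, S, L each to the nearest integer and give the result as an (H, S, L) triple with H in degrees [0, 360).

(43, 40, 43)

Hue: 353 − 62 = 291°, but |291| > 180 so the shorter arc goes the other way: Δh = 291 − 360 = -69°.
H = 62 + 0.27 × (-69) = 43.37 → 43°
S = 25 + 0.27 × (82 − 25) = 40.39 → 40%
L = 46 + 0.27 × (36 − 46) = 43.3 → 43%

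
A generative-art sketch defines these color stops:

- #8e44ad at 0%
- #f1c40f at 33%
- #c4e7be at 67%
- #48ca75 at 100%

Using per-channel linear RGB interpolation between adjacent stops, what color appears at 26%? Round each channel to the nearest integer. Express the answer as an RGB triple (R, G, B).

26% lies between the 0% and 33% stops, so the local fraction is t = (26 − 0)/(33 − 0) = 26/33 ≈ 0.7879.
#8e44ad → (142, 68, 173); #f1c40f → (241, 196, 15).
R = 142 + 0.7879 × (241 − 142) = 220.002 → 220
G = 68 + 0.7879 × (196 − 68) = 168.851 → 169
B = 173 + 0.7879 × (15 − 173) = 48.512 → 49

(220, 169, 49)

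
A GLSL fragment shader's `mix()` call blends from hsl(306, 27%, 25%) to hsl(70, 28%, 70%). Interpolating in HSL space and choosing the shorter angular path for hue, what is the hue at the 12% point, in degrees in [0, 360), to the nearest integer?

321

Hue: 70 − 306 = -236°, but |-236| > 180 so the shorter arc goes the other way: Δh = -236 + 360 = 124°.
H = 306 + 0.12 × (124) = 320.88 → 321°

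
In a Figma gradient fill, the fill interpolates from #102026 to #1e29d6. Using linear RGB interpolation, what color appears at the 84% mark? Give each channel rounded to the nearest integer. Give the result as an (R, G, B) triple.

(28, 40, 186)

#102026 → (16, 32, 38); #1e29d6 → (30, 41, 214).
84% corresponds to t = 0.84.
R = 16 + 0.84 × (30 − 16) = 16 + 0.84 × 14 = 27.76 → 28
G = 32 + 0.84 × (41 − 32) = 32 + 0.84 × 9 = 39.56 → 40
B = 38 + 0.84 × (214 − 38) = 38 + 0.84 × 176 = 185.84 → 186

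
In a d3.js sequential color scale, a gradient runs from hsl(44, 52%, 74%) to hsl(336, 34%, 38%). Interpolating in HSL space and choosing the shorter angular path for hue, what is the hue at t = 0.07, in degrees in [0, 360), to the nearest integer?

Hue: 336 − 44 = 292°, but |292| > 180 so the shorter arc goes the other way: Δh = 292 − 360 = -68°.
H = 44 + 0.07 × (-68) = 39.24 → 39°

39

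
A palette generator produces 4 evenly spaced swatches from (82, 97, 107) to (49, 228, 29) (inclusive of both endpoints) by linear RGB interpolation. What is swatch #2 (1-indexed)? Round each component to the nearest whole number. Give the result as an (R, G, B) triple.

(71, 141, 81)

With 4 swatches and endpoints inclusive, swatch 2 sits at t = (2 − 1)/(4 − 1) = 1/3 ≈ 0.3333.
R = 82 + 0.3333 × (49 − 82) = 71.001 → 71
G = 97 + 0.3333 × (228 − 97) = 140.662 → 141
B = 107 + 0.3333 × (29 − 107) = 81.003 → 81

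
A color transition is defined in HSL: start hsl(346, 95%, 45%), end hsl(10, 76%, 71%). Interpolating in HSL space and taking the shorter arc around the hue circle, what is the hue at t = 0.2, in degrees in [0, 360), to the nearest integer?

Hue: 10 − 346 = -336°, but |-336| > 180 so the shorter arc goes the other way: Δh = -336 + 360 = 24°.
H = 346 + 0.2 × (24) = 350.8 → 351°

351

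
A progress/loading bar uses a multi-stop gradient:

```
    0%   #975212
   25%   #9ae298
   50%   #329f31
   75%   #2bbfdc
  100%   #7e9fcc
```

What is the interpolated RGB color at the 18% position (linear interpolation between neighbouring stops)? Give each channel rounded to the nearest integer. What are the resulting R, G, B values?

(153, 186, 114)

18% lies between the 0% and 25% stops, so the local fraction is t = (18 − 0)/(25 − 0) = 18/25 ≈ 0.72.
#975212 → (151, 82, 18); #9ae298 → (154, 226, 152).
R = 151 + 0.72 × (154 − 151) = 153.16 → 153
G = 82 + 0.72 × (226 − 82) = 185.68 → 186
B = 18 + 0.72 × (152 − 18) = 114.48 → 114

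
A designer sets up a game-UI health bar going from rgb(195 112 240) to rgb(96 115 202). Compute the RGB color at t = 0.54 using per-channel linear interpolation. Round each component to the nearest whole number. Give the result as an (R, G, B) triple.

R = 195 + 0.54 × (96 − 195) = 195 + 0.54 × -99 = 141.54 → 142
G = 112 + 0.54 × (115 − 112) = 112 + 0.54 × 3 = 113.62 → 114
B = 240 + 0.54 × (202 − 240) = 240 + 0.54 × -38 = 219.48 → 219
So the blended color is (142, 114, 219), about #8e72db.

(142, 114, 219)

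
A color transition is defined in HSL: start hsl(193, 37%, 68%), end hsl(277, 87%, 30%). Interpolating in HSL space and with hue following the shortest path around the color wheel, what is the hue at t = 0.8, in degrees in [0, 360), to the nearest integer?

260

Hue arc: Δh = 277 − 193 = 84° (|Δh| ≤ 180, already the shorter path).
H = 193 + 0.8 × (84) = 260.2 → 260°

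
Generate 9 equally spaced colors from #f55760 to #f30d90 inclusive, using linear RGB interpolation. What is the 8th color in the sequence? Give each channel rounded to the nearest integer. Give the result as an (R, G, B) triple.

(243, 22, 138)

With 9 swatches and endpoints inclusive, swatch 8 sits at t = (8 − 1)/(9 − 1) = 7/8 ≈ 0.875.
#f55760 → (245, 87, 96); #f30d90 → (243, 13, 144).
R = 245 + 0.875 × (243 − 245) = 243.25 → 243
G = 87 + 0.875 × (13 − 87) = 22.25 → 22
B = 96 + 0.875 × (144 − 96) = 138 → 138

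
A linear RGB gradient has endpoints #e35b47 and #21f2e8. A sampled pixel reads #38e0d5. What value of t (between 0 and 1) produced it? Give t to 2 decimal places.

0.88

Invert the lerp on the R channel (largest span, 194): t = (56 − 227) / (33 − 227) = -171/-194 = 0.88144.
Check on G: (224 − 91)/(242 − 91) = 0.8808 ✓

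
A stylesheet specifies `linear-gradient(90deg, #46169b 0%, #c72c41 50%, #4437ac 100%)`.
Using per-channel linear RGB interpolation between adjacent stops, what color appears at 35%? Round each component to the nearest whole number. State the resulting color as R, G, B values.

(160, 37, 92)

35% lies between the 0% and 50% stops, so the local fraction is t = (35 − 0)/(50 − 0) = 35/50 ≈ 0.7.
#46169b → (70, 22, 155); #c72c41 → (199, 44, 65).
R = 70 + 0.7 × (199 − 70) = 160.3 → 160
G = 22 + 0.7 × (44 − 22) = 37.4 → 37
B = 155 + 0.7 × (65 − 155) = 92 → 92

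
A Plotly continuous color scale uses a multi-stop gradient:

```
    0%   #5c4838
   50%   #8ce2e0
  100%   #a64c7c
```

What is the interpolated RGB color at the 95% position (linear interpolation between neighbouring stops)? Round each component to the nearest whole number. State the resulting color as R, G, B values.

(163, 91, 134)

95% lies between the 50% and 100% stops, so the local fraction is t = (95 − 50)/(100 − 50) = 45/50 ≈ 0.9.
#8ce2e0 → (140, 226, 224); #a64c7c → (166, 76, 124).
R = 140 + 0.9 × (166 − 140) = 163.4 → 163
G = 226 + 0.9 × (76 − 226) = 91 → 91
B = 224 + 0.9 × (124 − 224) = 134 → 134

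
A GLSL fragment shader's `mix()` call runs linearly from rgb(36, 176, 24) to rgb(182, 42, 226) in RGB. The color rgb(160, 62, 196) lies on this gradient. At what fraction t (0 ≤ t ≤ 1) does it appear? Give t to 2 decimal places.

0.85

Invert the lerp on the B channel (largest span, 202): t = (196 − 24) / (226 − 24) = 172/202 = 0.85149.
Check on R: (160 − 36)/(182 − 36) = 0.8493 ✓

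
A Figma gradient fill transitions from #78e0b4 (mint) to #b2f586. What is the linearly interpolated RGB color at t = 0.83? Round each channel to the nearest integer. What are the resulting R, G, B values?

(168, 241, 142)

#78e0b4 → (120, 224, 180); #b2f586 → (178, 245, 134).
R = 120 + 0.83 × (178 − 120) = 120 + 0.83 × 58 = 168.14 → 168
G = 224 + 0.83 × (245 − 224) = 224 + 0.83 × 21 = 241.43 → 241
B = 180 + 0.83 × (134 − 180) = 180 + 0.83 × -46 = 141.82 → 142
So the blended color is (168, 241, 142), about #a8f18e.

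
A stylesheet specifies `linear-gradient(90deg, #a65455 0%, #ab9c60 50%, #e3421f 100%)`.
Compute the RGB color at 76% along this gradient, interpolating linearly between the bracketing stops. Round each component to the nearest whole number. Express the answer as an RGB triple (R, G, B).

(200, 109, 62)

76% lies between the 50% and 100% stops, so the local fraction is t = (76 − 50)/(100 − 50) = 26/50 ≈ 0.52.
#ab9c60 → (171, 156, 96); #e3421f → (227, 66, 31).
R = 171 + 0.52 × (227 − 171) = 200.12 → 200
G = 156 + 0.52 × (66 − 156) = 109.2 → 109
B = 96 + 0.52 × (31 − 96) = 62.2 → 62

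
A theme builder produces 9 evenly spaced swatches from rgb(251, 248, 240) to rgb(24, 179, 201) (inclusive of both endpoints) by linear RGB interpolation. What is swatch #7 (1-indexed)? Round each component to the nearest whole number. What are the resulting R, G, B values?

(81, 196, 211)

With 9 swatches and endpoints inclusive, swatch 7 sits at t = (7 − 1)/(9 − 1) = 6/8 ≈ 0.75.
R = 251 + 0.75 × (24 − 251) = 80.75 → 81
G = 248 + 0.75 × (179 − 248) = 196.25 → 196
B = 240 + 0.75 × (201 − 240) = 210.75 → 211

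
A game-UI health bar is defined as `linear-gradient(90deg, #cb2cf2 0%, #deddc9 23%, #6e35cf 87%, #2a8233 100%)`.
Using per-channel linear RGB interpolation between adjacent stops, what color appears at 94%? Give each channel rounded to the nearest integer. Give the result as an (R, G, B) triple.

(73, 94, 123)

94% lies between the 87% and 100% stops, so the local fraction is t = (94 − 87)/(100 − 87) = 7/13 ≈ 0.5385.
#6e35cf → (110, 53, 207); #2a8233 → (42, 130, 51).
R = 110 + 0.5385 × (42 − 110) = 73.382 → 73
G = 53 + 0.5385 × (130 − 53) = 94.465 → 94
B = 207 + 0.5385 × (51 − 207) = 122.994 → 123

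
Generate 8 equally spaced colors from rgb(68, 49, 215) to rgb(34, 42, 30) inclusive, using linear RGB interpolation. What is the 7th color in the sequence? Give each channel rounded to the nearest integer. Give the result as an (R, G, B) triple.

(39, 43, 56)

With 8 swatches and endpoints inclusive, swatch 7 sits at t = (7 − 1)/(8 − 1) = 6/7 ≈ 0.8571.
R = 68 + 0.8571 × (34 − 68) = 38.859 → 39
G = 49 + 0.8571 × (42 − 49) = 43 → 43
B = 215 + 0.8571 × (30 − 215) = 56.436 → 56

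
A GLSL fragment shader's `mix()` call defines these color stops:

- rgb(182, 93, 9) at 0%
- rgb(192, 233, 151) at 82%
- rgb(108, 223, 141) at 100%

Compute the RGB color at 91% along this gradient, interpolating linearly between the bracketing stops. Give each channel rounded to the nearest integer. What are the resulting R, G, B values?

(150, 228, 146)

91% lies between the 82% and 100% stops, so the local fraction is t = (91 − 82)/(100 − 82) = 9/18 ≈ 0.5.
R = 192 + 0.5 × (108 − 192) = 150 → 150
G = 233 + 0.5 × (223 − 233) = 228 → 228
B = 151 + 0.5 × (141 − 151) = 146 → 146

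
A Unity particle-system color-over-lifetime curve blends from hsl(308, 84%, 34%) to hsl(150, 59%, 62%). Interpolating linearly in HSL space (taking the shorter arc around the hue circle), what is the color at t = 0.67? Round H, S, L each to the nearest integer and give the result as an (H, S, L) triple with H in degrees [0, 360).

Hue arc: Δh = 150 − 308 = -158° (|Δh| ≤ 180, already the shorter path).
H = 308 + 0.67 × (-158) = 202.14 → 202°
S = 84 + 0.67 × (59 − 84) = 67.25 → 67%
L = 34 + 0.67 × (62 − 34) = 52.76 → 53%

(202, 67, 53)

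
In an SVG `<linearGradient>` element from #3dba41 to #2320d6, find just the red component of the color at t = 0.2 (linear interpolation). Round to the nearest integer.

56

R₁ = 61 (from #3dba41), R₂ = 35 (from #2320d6).
R = 61 + 0.2 × (35 − 61) = 55.8 → 56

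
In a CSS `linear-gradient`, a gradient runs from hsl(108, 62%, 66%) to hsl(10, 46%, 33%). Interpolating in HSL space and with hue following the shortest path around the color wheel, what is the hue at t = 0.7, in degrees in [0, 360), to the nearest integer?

Hue arc: Δh = 10 − 108 = -98° (|Δh| ≤ 180, already the shorter path).
H = 108 + 0.7 × (-98) = 39.4 → 39°

39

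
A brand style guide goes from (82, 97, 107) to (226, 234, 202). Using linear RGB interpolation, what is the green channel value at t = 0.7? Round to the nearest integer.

G = 97 + 0.7 × (234 − 97) = 192.9 → 193

193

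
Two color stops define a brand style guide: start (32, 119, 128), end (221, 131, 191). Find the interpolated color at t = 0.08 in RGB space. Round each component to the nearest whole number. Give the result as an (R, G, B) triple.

(47, 120, 133)

R = 32 + 0.08 × (221 − 32) = 32 + 0.08 × 189 = 47.12 → 47
G = 119 + 0.08 × (131 − 119) = 119 + 0.08 × 12 = 119.96 → 120
B = 128 + 0.08 × (191 − 128) = 128 + 0.08 × 63 = 133.04 → 133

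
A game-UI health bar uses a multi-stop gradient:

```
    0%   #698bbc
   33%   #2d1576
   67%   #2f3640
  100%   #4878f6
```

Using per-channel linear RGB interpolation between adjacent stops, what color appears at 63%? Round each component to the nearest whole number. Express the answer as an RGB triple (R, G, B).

(47, 50, 70)

63% lies between the 33% and 67% stops, so the local fraction is t = (63 − 33)/(67 − 33) = 30/34 ≈ 0.8824.
#2d1576 → (45, 21, 118); #2f3640 → (47, 54, 64).
R = 45 + 0.8824 × (47 − 45) = 46.765 → 47
G = 21 + 0.8824 × (54 − 21) = 50.119 → 50
B = 118 + 0.8824 × (64 − 118) = 70.35 → 70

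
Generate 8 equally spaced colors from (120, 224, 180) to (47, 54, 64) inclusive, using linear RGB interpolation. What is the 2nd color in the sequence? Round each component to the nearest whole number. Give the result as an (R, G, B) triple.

(110, 200, 163)

With 8 swatches and endpoints inclusive, swatch 2 sits at t = (2 − 1)/(8 − 1) = 1/7 ≈ 0.1429.
R = 120 + 0.1429 × (47 − 120) = 109.568 → 110
G = 224 + 0.1429 × (54 − 224) = 199.707 → 200
B = 180 + 0.1429 × (64 − 180) = 163.424 → 163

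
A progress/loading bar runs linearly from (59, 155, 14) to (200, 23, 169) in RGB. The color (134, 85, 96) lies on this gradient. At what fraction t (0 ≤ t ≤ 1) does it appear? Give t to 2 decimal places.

Invert the lerp on the B channel (largest span, 155): t = (96 − 14) / (169 − 14) = 82/155 = 0.52903.
Check on R: (134 − 59)/(200 − 59) = 0.5319 ✓

0.53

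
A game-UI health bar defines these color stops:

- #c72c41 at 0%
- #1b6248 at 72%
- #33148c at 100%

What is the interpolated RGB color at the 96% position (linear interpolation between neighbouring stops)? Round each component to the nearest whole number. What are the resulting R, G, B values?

(48, 31, 130)

96% lies between the 72% and 100% stops, so the local fraction is t = (96 − 72)/(100 − 72) = 24/28 ≈ 0.8571.
#1b6248 → (27, 98, 72); #33148c → (51, 20, 140).
R = 27 + 0.8571 × (51 − 27) = 47.57 → 48
G = 98 + 0.8571 × (20 − 98) = 31.146 → 31
B = 72 + 0.8571 × (140 − 72) = 130.283 → 130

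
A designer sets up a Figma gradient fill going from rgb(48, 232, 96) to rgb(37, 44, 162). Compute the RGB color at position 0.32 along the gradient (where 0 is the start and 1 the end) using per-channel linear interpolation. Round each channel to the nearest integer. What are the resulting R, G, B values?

R = 48 + 0.32 × (37 − 48) = 48 + 0.32 × -11 = 44.48 → 44
G = 232 + 0.32 × (44 − 232) = 232 + 0.32 × -188 = 171.84 → 172
B = 96 + 0.32 × (162 − 96) = 96 + 0.32 × 66 = 117.12 → 117

(44, 172, 117)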